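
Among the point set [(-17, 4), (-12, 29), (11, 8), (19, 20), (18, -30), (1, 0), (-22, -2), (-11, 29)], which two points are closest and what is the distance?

Computing all pairwise distances among 8 points:

d((-17, 4), (-12, 29)) = 25.4951
d((-17, 4), (11, 8)) = 28.2843
d((-17, 4), (19, 20)) = 39.3954
d((-17, 4), (18, -30)) = 48.7955
d((-17, 4), (1, 0)) = 18.4391
d((-17, 4), (-22, -2)) = 7.8102
d((-17, 4), (-11, 29)) = 25.7099
d((-12, 29), (11, 8)) = 31.1448
d((-12, 29), (19, 20)) = 32.28
d((-12, 29), (18, -30)) = 66.1891
d((-12, 29), (1, 0)) = 31.7805
d((-12, 29), (-22, -2)) = 32.573
d((-12, 29), (-11, 29)) = 1.0 <-- minimum
d((11, 8), (19, 20)) = 14.4222
d((11, 8), (18, -30)) = 38.6394
d((11, 8), (1, 0)) = 12.8062
d((11, 8), (-22, -2)) = 34.4819
d((11, 8), (-11, 29)) = 30.4138
d((19, 20), (18, -30)) = 50.01
d((19, 20), (1, 0)) = 26.9072
d((19, 20), (-22, -2)) = 46.5296
d((19, 20), (-11, 29)) = 31.3209
d((18, -30), (1, 0)) = 34.4819
d((18, -30), (-22, -2)) = 48.8262
d((18, -30), (-11, 29)) = 65.7419
d((1, 0), (-22, -2)) = 23.0868
d((1, 0), (-11, 29)) = 31.3847
d((-22, -2), (-11, 29)) = 32.8938

Closest pair: (-12, 29) and (-11, 29) with distance 1.0

The closest pair is (-12, 29) and (-11, 29) with Euclidean distance 1.0. For 8 points, brute-force pairwise comparison is shown above. For large n, the divide-and-conquer algorithm (sort by x, recurse on halves, check the dividing strip) achieves O(n log n).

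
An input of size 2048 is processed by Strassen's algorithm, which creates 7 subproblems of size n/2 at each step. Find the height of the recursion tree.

For divide and conquer with division factor 2:

Problem sizes at each level:
Level 0: 2048
Level 1: 1024
Level 2: 512
Level 3: 256
Level 4: 128
Level 5: 64
Level 6: 32
Level 7: 16
Level 8: 8
Level 9: 4
Level 10: 2
Level 11: 1

The root is level 0 and the size-1 base case is level 11 (the tree spans levels 0 through 11, i.e. 12 levels counting the root), so the depth is the number of divisions: log_2(2048) = 11

The recursion tree depth is log_2(2048) = 11. At each level, the problem size is divided by 2, so it takes 11 divisions to reduce to a base case of size 1. The algorithm makes 7 recursive calls at each level.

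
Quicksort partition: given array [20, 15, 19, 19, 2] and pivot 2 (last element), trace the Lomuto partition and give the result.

Lomuto partition with pivot = 2:

Initial array: [20, 15, 19, 19, 2]

arr[0]=20 > 2: no swap
arr[1]=15 > 2: no swap
arr[2]=19 > 2: no swap
arr[3]=19 > 2: no swap

Place pivot at position 0: [2, 15, 19, 19, 20]
Pivot position: 0

After partitioning with pivot 2, the array becomes [2, 15, 19, 19, 20]. The pivot is placed at index 0. All elements to the left of the pivot are <= 2, and all elements to the right are > 2.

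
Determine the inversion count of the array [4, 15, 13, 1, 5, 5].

Finding inversions in [4, 15, 13, 1, 5, 5]:

(0, 3): arr[0]=4 > arr[3]=1
(1, 2): arr[1]=15 > arr[2]=13
(1, 3): arr[1]=15 > arr[3]=1
(1, 4): arr[1]=15 > arr[4]=5
(1, 5): arr[1]=15 > arr[5]=5
(2, 3): arr[2]=13 > arr[3]=1
(2, 4): arr[2]=13 > arr[4]=5
(2, 5): arr[2]=13 > arr[5]=5

Total inversions: 8

The array has 8 inversion(s): (0,3), (1,2), (1,3), (1,4), (1,5), (2,3), (2,4), (2,5). Each pair (i,j) satisfies i < j and arr[i] > arr[j].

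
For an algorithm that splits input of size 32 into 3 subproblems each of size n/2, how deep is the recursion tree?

For divide and conquer with division factor 2:

Problem sizes at each level:
Level 0: 32
Level 1: 16
Level 2: 8
Level 3: 4
Level 4: 2
Level 5: 1

The root is level 0 and the size-1 base case is level 5 (the tree spans levels 0 through 5, i.e. 6 levels counting the root), so the depth is the number of divisions: log_2(32) = 5

The recursion tree depth is log_2(32) = 5. At each level, the problem size is divided by 2, so it takes 5 divisions to reduce to a base case of size 1. The algorithm makes 3 recursive calls at each level.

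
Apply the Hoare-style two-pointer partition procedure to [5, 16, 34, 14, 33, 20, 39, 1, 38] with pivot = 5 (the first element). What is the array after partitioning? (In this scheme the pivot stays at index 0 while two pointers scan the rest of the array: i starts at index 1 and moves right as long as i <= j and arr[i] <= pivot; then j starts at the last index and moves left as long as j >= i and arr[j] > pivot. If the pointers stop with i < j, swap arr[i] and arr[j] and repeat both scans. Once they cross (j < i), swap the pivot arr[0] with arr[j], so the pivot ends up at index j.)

Hoare-style two-pointer partition with pivot = 5:

Initial array: [5, 16, 34, 14, 33, 20, 39, 1, 38]

Pointers start at i = 1, j = 8.
i stops at index 1 (arr[1]=16 > 5), j stops at index 7 (arr[7]=1 <= 5): swap arr[1] and arr[7], array becomes [5, 1, 34, 14, 33, 20, 39, 16, 38]
i ends at 2, j ends at 1: the pointers have crossed (j < i), so scanning stops.

Swap pivot arr[0] with arr[1] to place pivot at position 1: [1, 5, 34, 14, 33, 20, 39, 16, 38]
Pivot position: 1

After partitioning with pivot 5, the array becomes [1, 5, 34, 14, 33, 20, 39, 16, 38]. The pivot is placed at index 1. All elements to the left of the pivot are <= 5, and all elements to the right are > 5.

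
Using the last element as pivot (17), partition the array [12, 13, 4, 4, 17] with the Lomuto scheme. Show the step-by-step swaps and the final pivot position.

Lomuto partition with pivot = 17:

Initial array: [12, 13, 4, 4, 17]

arr[0]=12 <= 17: swap with position 0, array becomes [12, 13, 4, 4, 17]
arr[1]=13 <= 17: swap with position 1, array becomes [12, 13, 4, 4, 17]
arr[2]=4 <= 17: swap with position 2, array becomes [12, 13, 4, 4, 17]
arr[3]=4 <= 17: swap with position 3, array becomes [12, 13, 4, 4, 17]

Place pivot at position 4: [12, 13, 4, 4, 17]
Pivot position: 4

After partitioning with pivot 17, the array becomes [12, 13, 4, 4, 17]. The pivot is placed at index 4. All elements to the left of the pivot are <= 17, and all elements to the right are > 17.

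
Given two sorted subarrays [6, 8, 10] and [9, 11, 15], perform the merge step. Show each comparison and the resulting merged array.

Merging process:

Compare 6 vs 9: take 6 from left. Merged: [6]
Compare 8 vs 9: take 8 from left. Merged: [6, 8]
Compare 10 vs 9: take 9 from right. Merged: [6, 8, 9]
Compare 10 vs 11: take 10 from left. Merged: [6, 8, 9, 10]
Append remaining from right: [11, 15]. Merged: [6, 8, 9, 10, 11, 15]

Final merged array: [6, 8, 9, 10, 11, 15]
Total comparisons: 4

The merged array is [6, 8, 9, 10, 11, 15], requiring 4 comparisons. The merge step runs in O(n) time where n is the total number of elements.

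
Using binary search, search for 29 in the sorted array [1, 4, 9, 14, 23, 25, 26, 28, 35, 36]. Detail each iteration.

Binary search for 29 in [1, 4, 9, 14, 23, 25, 26, 28, 35, 36]:

lo=0, hi=9, mid=4, arr[mid]=23 -> 23 < 29, search right half
lo=5, hi=9, mid=7, arr[mid]=28 -> 28 < 29, search right half
lo=8, hi=9, mid=8, arr[mid]=35 -> 35 > 29, search left half
lo=8 > hi=7, target 29 not found

Binary search determines that 29 is not in the array after 3 comparisons. The search space was exhausted without finding the target.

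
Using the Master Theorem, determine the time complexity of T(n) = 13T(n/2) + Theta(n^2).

Master Theorem for T(n) = 13T(n/2) + O(n^2):

a = 13, b = 2, c = 2
log_b(a) = log_2(13) = 3.7004

Case 1: c = 2 < log_2(13) = 3.7004
T(n) = O(n^(log_2 13))

For T(n) = 13T(n/2) + O(n^2): log_2(13) = 3.7004. This is Case 1 of the Master Theorem (c < log_b(a), work dominated by leaves), giving O(n^(log_2 13)).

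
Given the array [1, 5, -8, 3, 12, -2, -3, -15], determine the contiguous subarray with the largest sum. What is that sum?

Using Kadane's algorithm on [1, 5, -8, 3, 12, -2, -3, -15]:

Scanning through the array:
Position 1 (value 5): max_ending_here = 6, max_so_far = 6
Position 2 (value -8): max_ending_here = -2, max_so_far = 6
Position 3 (value 3): max_ending_here = 3, max_so_far = 6
Position 4 (value 12): max_ending_here = 15, max_so_far = 15
Position 5 (value -2): max_ending_here = 13, max_so_far = 15
Position 6 (value -3): max_ending_here = 10, max_so_far = 15
Position 7 (value -15): max_ending_here = -5, max_so_far = 15

Maximum subarray: [3, 12]
Maximum sum: 15

The maximum subarray is [3, 12] with sum 15. This subarray runs from index 3 to index 4.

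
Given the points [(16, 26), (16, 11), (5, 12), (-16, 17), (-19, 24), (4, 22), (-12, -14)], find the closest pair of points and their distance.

Computing all pairwise distances among 7 points:

d((16, 26), (16, 11)) = 15.0
d((16, 26), (5, 12)) = 17.8045
d((16, 26), (-16, 17)) = 33.2415
d((16, 26), (-19, 24)) = 35.0571
d((16, 26), (4, 22)) = 12.6491
d((16, 26), (-12, -14)) = 48.8262
d((16, 11), (5, 12)) = 11.0454
d((16, 11), (-16, 17)) = 32.5576
d((16, 11), (-19, 24)) = 37.3363
d((16, 11), (4, 22)) = 16.2788
d((16, 11), (-12, -14)) = 37.5366
d((5, 12), (-16, 17)) = 21.587
d((5, 12), (-19, 24)) = 26.8328
d((5, 12), (4, 22)) = 10.0499
d((5, 12), (-12, -14)) = 31.0644
d((-16, 17), (-19, 24)) = 7.6158 <-- minimum
d((-16, 17), (4, 22)) = 20.6155
d((-16, 17), (-12, -14)) = 31.257
d((-19, 24), (4, 22)) = 23.0868
d((-19, 24), (-12, -14)) = 38.6394
d((4, 22), (-12, -14)) = 39.3954

Closest pair: (-16, 17) and (-19, 24) with distance 7.6158

The closest pair is (-16, 17) and (-19, 24) with Euclidean distance 7.6158. For 7 points, brute-force pairwise comparison is shown above. For large n, the divide-and-conquer algorithm (sort by x, recurse on halves, check the dividing strip) achieves O(n log n).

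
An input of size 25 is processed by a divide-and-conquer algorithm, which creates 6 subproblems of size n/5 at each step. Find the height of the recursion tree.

For divide and conquer with division factor 5:

Problem sizes at each level:
Level 0: 25
Level 1: 5
Level 2: 1

The root is level 0 and the size-1 base case is level 2 (the tree spans levels 0 through 2, i.e. 3 levels counting the root), so the depth is the number of divisions: log_5(25) = 2

The recursion tree depth is log_5(25) = 2. At each level, the problem size is divided by 5, so it takes 2 divisions to reduce to a base case of size 1. The algorithm makes 6 recursive calls at each level.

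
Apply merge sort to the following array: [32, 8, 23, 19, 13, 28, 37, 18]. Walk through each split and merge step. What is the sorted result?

Merge sort trace:

Split: [32, 8, 23, 19, 13, 28, 37, 18] -> [32, 8, 23, 19] and [13, 28, 37, 18]
  Split: [32, 8, 23, 19] -> [32, 8] and [23, 19]
    Split: [32, 8] -> [32] and [8]
    Merge: [32] + [8] -> [8, 32]
    Split: [23, 19] -> [23] and [19]
    Merge: [23] + [19] -> [19, 23]
  Merge: [8, 32] + [19, 23] -> [8, 19, 23, 32]
  Split: [13, 28, 37, 18] -> [13, 28] and [37, 18]
    Split: [13, 28] -> [13] and [28]
    Merge: [13] + [28] -> [13, 28]
    Split: [37, 18] -> [37] and [18]
    Merge: [37] + [18] -> [18, 37]
  Merge: [13, 28] + [18, 37] -> [13, 18, 28, 37]
Merge: [8, 19, 23, 32] + [13, 18, 28, 37] -> [8, 13, 18, 19, 23, 28, 32, 37]

Final sorted array: [8, 13, 18, 19, 23, 28, 32, 37]

The merge sort proceeds by recursively splitting the array and merging sorted halves.
After all merges, the sorted array is [8, 13, 18, 19, 23, 28, 32, 37].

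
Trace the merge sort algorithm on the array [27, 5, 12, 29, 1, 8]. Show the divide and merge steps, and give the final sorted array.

Merge sort trace:

Split: [27, 5, 12, 29, 1, 8] -> [27, 5, 12] and [29, 1, 8]
  Split: [27, 5, 12] -> [27] and [5, 12]
    Split: [5, 12] -> [5] and [12]
    Merge: [5] + [12] -> [5, 12]
  Merge: [27] + [5, 12] -> [5, 12, 27]
  Split: [29, 1, 8] -> [29] and [1, 8]
    Split: [1, 8] -> [1] and [8]
    Merge: [1] + [8] -> [1, 8]
  Merge: [29] + [1, 8] -> [1, 8, 29]
Merge: [5, 12, 27] + [1, 8, 29] -> [1, 5, 8, 12, 27, 29]

Final sorted array: [1, 5, 8, 12, 27, 29]

The merge sort proceeds by recursively splitting the array and merging sorted halves.
After all merges, the sorted array is [1, 5, 8, 12, 27, 29].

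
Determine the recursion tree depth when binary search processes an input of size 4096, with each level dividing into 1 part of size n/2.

For divide and conquer with division factor 2:

Problem sizes at each level:
Level 0: 4096
Level 1: 2048
Level 2: 1024
Level 3: 512
Level 4: 256
Level 5: 128
Level 6: 64
Level 7: 32
Level 8: 16
Level 9: 8
Level 10: 4
Level 11: 2
Level 12: 1

The root is level 0 and the size-1 base case is level 12 (the tree spans levels 0 through 12, i.e. 13 levels counting the root), so the depth is the number of divisions: log_2(4096) = 12

The recursion tree depth is log_2(4096) = 12. At each level, the problem size is divided by 2, so it takes 12 divisions to reduce to a base case of size 1. The algorithm makes 1 recursive call at each level.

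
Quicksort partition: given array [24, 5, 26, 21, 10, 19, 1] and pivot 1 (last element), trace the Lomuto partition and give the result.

Lomuto partition with pivot = 1:

Initial array: [24, 5, 26, 21, 10, 19, 1]

arr[0]=24 > 1: no swap
arr[1]=5 > 1: no swap
arr[2]=26 > 1: no swap
arr[3]=21 > 1: no swap
arr[4]=10 > 1: no swap
arr[5]=19 > 1: no swap

Place pivot at position 0: [1, 5, 26, 21, 10, 19, 24]
Pivot position: 0

After partitioning with pivot 1, the array becomes [1, 5, 26, 21, 10, 19, 24]. The pivot is placed at index 0. All elements to the left of the pivot are <= 1, and all elements to the right are > 1.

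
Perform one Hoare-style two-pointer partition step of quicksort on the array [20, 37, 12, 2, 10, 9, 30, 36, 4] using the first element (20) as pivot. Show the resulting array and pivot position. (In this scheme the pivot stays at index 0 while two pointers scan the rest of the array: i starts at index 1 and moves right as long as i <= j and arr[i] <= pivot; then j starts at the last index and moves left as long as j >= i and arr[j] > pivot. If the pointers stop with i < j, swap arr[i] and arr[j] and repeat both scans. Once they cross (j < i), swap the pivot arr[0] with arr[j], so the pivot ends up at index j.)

Hoare-style two-pointer partition with pivot = 20:

Initial array: [20, 37, 12, 2, 10, 9, 30, 36, 4]

Pointers start at i = 1, j = 8.
i stops at index 1 (arr[1]=37 > 20), j stops at index 8 (arr[8]=4 <= 20): swap arr[1] and arr[8], array becomes [20, 4, 12, 2, 10, 9, 30, 36, 37]
i ends at 6, j ends at 5: the pointers have crossed (j < i), so scanning stops.

Swap pivot arr[0] with arr[5] to place pivot at position 5: [9, 4, 12, 2, 10, 20, 30, 36, 37]
Pivot position: 5

After partitioning with pivot 20, the array becomes [9, 4, 12, 2, 10, 20, 30, 36, 37]. The pivot is placed at index 5. All elements to the left of the pivot are <= 20, and all elements to the right are > 20.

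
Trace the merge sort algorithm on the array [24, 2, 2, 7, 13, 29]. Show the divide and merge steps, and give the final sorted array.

Merge sort trace:

Split: [24, 2, 2, 7, 13, 29] -> [24, 2, 2] and [7, 13, 29]
  Split: [24, 2, 2] -> [24] and [2, 2]
    Split: [2, 2] -> [2] and [2]
    Merge: [2] + [2] -> [2, 2]
  Merge: [24] + [2, 2] -> [2, 2, 24]
  Split: [7, 13, 29] -> [7] and [13, 29]
    Split: [13, 29] -> [13] and [29]
    Merge: [13] + [29] -> [13, 29]
  Merge: [7] + [13, 29] -> [7, 13, 29]
Merge: [2, 2, 24] + [7, 13, 29] -> [2, 2, 7, 13, 24, 29]

Final sorted array: [2, 2, 7, 13, 24, 29]

The merge sort proceeds by recursively splitting the array and merging sorted halves.
After all merges, the sorted array is [2, 2, 7, 13, 24, 29].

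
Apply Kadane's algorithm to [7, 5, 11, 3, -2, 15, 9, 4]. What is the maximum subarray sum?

Using Kadane's algorithm on [7, 5, 11, 3, -2, 15, 9, 4]:

Scanning through the array:
Position 1 (value 5): max_ending_here = 12, max_so_far = 12
Position 2 (value 11): max_ending_here = 23, max_so_far = 23
Position 3 (value 3): max_ending_here = 26, max_so_far = 26
Position 4 (value -2): max_ending_here = 24, max_so_far = 26
Position 5 (value 15): max_ending_here = 39, max_so_far = 39
Position 6 (value 9): max_ending_here = 48, max_so_far = 48
Position 7 (value 4): max_ending_here = 52, max_so_far = 52

Maximum subarray: [7, 5, 11, 3, -2, 15, 9, 4]
Maximum sum: 52

The maximum subarray is [7, 5, 11, 3, -2, 15, 9, 4] with sum 52. This subarray runs from index 0 to index 7.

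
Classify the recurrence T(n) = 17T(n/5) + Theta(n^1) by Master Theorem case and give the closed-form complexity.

Master Theorem for T(n) = 17T(n/5) + O(n^1):

a = 17, b = 5, c = 1
log_b(a) = log_5(17) = 1.7604

Case 1: c = 1 < log_5(17) = 1.7604
T(n) = O(n^(log_5 17))

For T(n) = 17T(n/5) + O(n^1): log_5(17) = 1.7604. This is Case 1 of the Master Theorem (c < log_b(a), work dominated by leaves), giving O(n^(log_5 17)).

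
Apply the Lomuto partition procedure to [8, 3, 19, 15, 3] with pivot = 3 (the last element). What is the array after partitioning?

Lomuto partition with pivot = 3:

Initial array: [8, 3, 19, 15, 3]

arr[0]=8 > 3: no swap
arr[1]=3 <= 3: swap with position 0, array becomes [3, 8, 19, 15, 3]
arr[2]=19 > 3: no swap
arr[3]=15 > 3: no swap

Place pivot at position 1: [3, 3, 19, 15, 8]
Pivot position: 1

After partitioning with pivot 3, the array becomes [3, 3, 19, 15, 8]. The pivot is placed at index 1. All elements to the left of the pivot are <= 3, and all elements to the right are > 3.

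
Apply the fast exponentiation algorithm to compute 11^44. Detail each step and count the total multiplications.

Computing 11^44 by squaring (build up from 11^1; each line after the first costs one multiplication):

11^1 = 11
11^2 = (11^1)^2 = 11^2 = 121
11^4 = (11^2)^2 = 121^2 = 14641
11^5 = 11 * 11^4 = 11 * 14641 = 161051
11^10 = (11^5)^2 = 161051^2 = 25937424601
11^11 = 11 * 11^10 = 11 * 25937424601 = 285311670611
11^22 = (11^11)^2 = 285311670611^2 = 81402749386839761113321
11^44 = (11^22)^2 = 81402749386839761113321^2 = 6626407607736641103900260617069258125403649041

Result: 6626407607736641103900260617069258125403649041
Multiplications needed: 7 (7 lines after 11^1)

11^44 = 6626407607736641103900260617069258125403649041. Using exponentiation by squaring, this requires 7 multiplications. The key idea: if the exponent is even, square the half-power; if odd, multiply by the base once.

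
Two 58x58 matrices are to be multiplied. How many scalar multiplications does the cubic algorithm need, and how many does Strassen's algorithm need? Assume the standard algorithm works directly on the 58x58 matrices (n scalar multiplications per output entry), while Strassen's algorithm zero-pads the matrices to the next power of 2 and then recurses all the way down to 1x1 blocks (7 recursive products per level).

Matrix multiplication for 58x58 matrices:

Strassen's algorithm requires power-of-2 dimensions. Pad 58x58 to 64x64 (next power of 2).

Standard algorithm: 58^3 = 195112 multiplications
Strassen's algorithm: 7^(log2(64)) = 7^6 = 117649 multiplications
Savings: 195112 - 117649 = 77463 multiplications

Standard: 195112 multiplications (58^3). Strassen: 117649 multiplications (7^6, after padding to 64x64). Strassen reduces 8 recursive multiplications to 7 at each level.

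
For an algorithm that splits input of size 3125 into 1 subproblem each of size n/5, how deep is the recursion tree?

For divide and conquer with division factor 5:

Problem sizes at each level:
Level 0: 3125
Level 1: 625
Level 2: 125
Level 3: 25
Level 4: 5
Level 5: 1

The root is level 0 and the size-1 base case is level 5 (the tree spans levels 0 through 5, i.e. 6 levels counting the root), so the depth is the number of divisions: log_5(3125) = 5

The recursion tree depth is log_5(3125) = 5. At each level, the problem size is divided by 5, so it takes 5 divisions to reduce to a base case of size 1. The algorithm makes 1 recursive call at each level.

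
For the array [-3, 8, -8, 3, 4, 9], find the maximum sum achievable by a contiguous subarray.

Using Kadane's algorithm on [-3, 8, -8, 3, 4, 9]:

Scanning through the array:
Position 1 (value 8): max_ending_here = 8, max_so_far = 8
Position 2 (value -8): max_ending_here = 0, max_so_far = 8
Position 3 (value 3): max_ending_here = 3, max_so_far = 8
Position 4 (value 4): max_ending_here = 7, max_so_far = 8
Position 5 (value 9): max_ending_here = 16, max_so_far = 16

Maximum subarray: [8, -8, 3, 4, 9]
Maximum sum: 16

The maximum subarray is [8, -8, 3, 4, 9] with sum 16. This subarray runs from index 1 to index 5.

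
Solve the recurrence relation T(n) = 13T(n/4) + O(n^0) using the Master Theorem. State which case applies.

Master Theorem for T(n) = 13T(n/4) + O(n^0):

a = 13, b = 4, c = 0
log_b(a) = log_4(13) = 1.8502

Case 1: c = 0 < log_4(13) = 1.8502
T(n) = O(n^(log_4 13))

For T(n) = 13T(n/4) + O(n^0): log_4(13) = 1.8502. This is Case 1 of the Master Theorem (c < log_b(a), work dominated by leaves), giving O(n^(log_4 13)).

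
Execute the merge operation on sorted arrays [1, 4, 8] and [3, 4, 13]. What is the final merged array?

Merging process:

Compare 1 vs 3: take 1 from left. Merged: [1]
Compare 4 vs 3: take 3 from right. Merged: [1, 3]
Compare 4 vs 4: take 4 from left. Merged: [1, 3, 4]
Compare 8 vs 4: take 4 from right. Merged: [1, 3, 4, 4]
Compare 8 vs 13: take 8 from left. Merged: [1, 3, 4, 4, 8]
Append remaining from right: [13]. Merged: [1, 3, 4, 4, 8, 13]

Final merged array: [1, 3, 4, 4, 8, 13]
Total comparisons: 5

The merged array is [1, 3, 4, 4, 8, 13], requiring 5 comparisons. The merge step runs in O(n) time where n is the total number of elements.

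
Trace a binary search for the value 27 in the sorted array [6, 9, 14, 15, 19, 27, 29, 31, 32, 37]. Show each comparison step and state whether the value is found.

Binary search for 27 in [6, 9, 14, 15, 19, 27, 29, 31, 32, 37]:

lo=0, hi=9, mid=4, arr[mid]=19 -> 19 < 27, search right half
lo=5, hi=9, mid=7, arr[mid]=31 -> 31 > 27, search left half
lo=5, hi=6, mid=5, arr[mid]=27 -> Found target at index 5!

Binary search finds 27 at index 5 after 3 comparisons. The search repeatedly halves the search space by comparing with the middle element.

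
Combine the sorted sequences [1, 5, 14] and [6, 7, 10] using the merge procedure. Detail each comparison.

Merging process:

Compare 1 vs 6: take 1 from left. Merged: [1]
Compare 5 vs 6: take 5 from left. Merged: [1, 5]
Compare 14 vs 6: take 6 from right. Merged: [1, 5, 6]
Compare 14 vs 7: take 7 from right. Merged: [1, 5, 6, 7]
Compare 14 vs 10: take 10 from right. Merged: [1, 5, 6, 7, 10]
Append remaining from left: [14]. Merged: [1, 5, 6, 7, 10, 14]

Final merged array: [1, 5, 6, 7, 10, 14]
Total comparisons: 5

The merged array is [1, 5, 6, 7, 10, 14], requiring 5 comparisons. The merge step runs in O(n) time where n is the total number of elements.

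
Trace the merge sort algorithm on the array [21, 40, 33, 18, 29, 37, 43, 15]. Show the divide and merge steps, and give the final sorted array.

Merge sort trace:

Split: [21, 40, 33, 18, 29, 37, 43, 15] -> [21, 40, 33, 18] and [29, 37, 43, 15]
  Split: [21, 40, 33, 18] -> [21, 40] and [33, 18]
    Split: [21, 40] -> [21] and [40]
    Merge: [21] + [40] -> [21, 40]
    Split: [33, 18] -> [33] and [18]
    Merge: [33] + [18] -> [18, 33]
  Merge: [21, 40] + [18, 33] -> [18, 21, 33, 40]
  Split: [29, 37, 43, 15] -> [29, 37] and [43, 15]
    Split: [29, 37] -> [29] and [37]
    Merge: [29] + [37] -> [29, 37]
    Split: [43, 15] -> [43] and [15]
    Merge: [43] + [15] -> [15, 43]
  Merge: [29, 37] + [15, 43] -> [15, 29, 37, 43]
Merge: [18, 21, 33, 40] + [15, 29, 37, 43] -> [15, 18, 21, 29, 33, 37, 40, 43]

Final sorted array: [15, 18, 21, 29, 33, 37, 40, 43]

The merge sort proceeds by recursively splitting the array and merging sorted halves.
After all merges, the sorted array is [15, 18, 21, 29, 33, 37, 40, 43].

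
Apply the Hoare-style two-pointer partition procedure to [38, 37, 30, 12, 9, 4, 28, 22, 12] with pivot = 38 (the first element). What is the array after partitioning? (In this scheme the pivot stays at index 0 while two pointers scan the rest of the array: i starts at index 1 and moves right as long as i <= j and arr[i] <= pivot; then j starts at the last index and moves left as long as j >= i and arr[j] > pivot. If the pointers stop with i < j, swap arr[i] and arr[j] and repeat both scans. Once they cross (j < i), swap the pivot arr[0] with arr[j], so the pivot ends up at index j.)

Hoare-style two-pointer partition with pivot = 38:

Initial array: [38, 37, 30, 12, 9, 4, 28, 22, 12]

Pointers start at i = 1, j = 8.
i ends at 9, j ends at 8: the pointers have crossed (j < i), so scanning stops.

Swap pivot arr[0] with arr[8] to place pivot at position 8: [12, 37, 30, 12, 9, 4, 28, 22, 38]
Pivot position: 8

After partitioning with pivot 38, the array becomes [12, 37, 30, 12, 9, 4, 28, 22, 38]. The pivot is placed at index 8. All elements to the left of the pivot are <= 38, and all elements to the right are > 38.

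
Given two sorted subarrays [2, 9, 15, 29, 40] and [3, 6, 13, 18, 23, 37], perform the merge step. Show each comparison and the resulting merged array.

Merging process:

Compare 2 vs 3: take 2 from left. Merged: [2]
Compare 9 vs 3: take 3 from right. Merged: [2, 3]
Compare 9 vs 6: take 6 from right. Merged: [2, 3, 6]
Compare 9 vs 13: take 9 from left. Merged: [2, 3, 6, 9]
Compare 15 vs 13: take 13 from right. Merged: [2, 3, 6, 9, 13]
Compare 15 vs 18: take 15 from left. Merged: [2, 3, 6, 9, 13, 15]
Compare 29 vs 18: take 18 from right. Merged: [2, 3, 6, 9, 13, 15, 18]
Compare 29 vs 23: take 23 from right. Merged: [2, 3, 6, 9, 13, 15, 18, 23]
Compare 29 vs 37: take 29 from left. Merged: [2, 3, 6, 9, 13, 15, 18, 23, 29]
Compare 40 vs 37: take 37 from right. Merged: [2, 3, 6, 9, 13, 15, 18, 23, 29, 37]
Append remaining from left: [40]. Merged: [2, 3, 6, 9, 13, 15, 18, 23, 29, 37, 40]

Final merged array: [2, 3, 6, 9, 13, 15, 18, 23, 29, 37, 40]
Total comparisons: 10

The merged array is [2, 3, 6, 9, 13, 15, 18, 23, 29, 37, 40], requiring 10 comparisons. The merge step runs in O(n) time where n is the total number of elements.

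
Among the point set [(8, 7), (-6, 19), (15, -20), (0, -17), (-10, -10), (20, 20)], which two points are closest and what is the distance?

Computing all pairwise distances among 6 points:

d((8, 7), (-6, 19)) = 18.4391
d((8, 7), (15, -20)) = 27.8927
d((8, 7), (0, -17)) = 25.2982
d((8, 7), (-10, -10)) = 24.7588
d((8, 7), (20, 20)) = 17.6918
d((-6, 19), (15, -20)) = 44.2945
d((-6, 19), (0, -17)) = 36.4966
d((-6, 19), (-10, -10)) = 29.2746
d((-6, 19), (20, 20)) = 26.0192
d((15, -20), (0, -17)) = 15.2971
d((15, -20), (-10, -10)) = 26.9258
d((15, -20), (20, 20)) = 40.3113
d((0, -17), (-10, -10)) = 12.2066 <-- minimum
d((0, -17), (20, 20)) = 42.0595
d((-10, -10), (20, 20)) = 42.4264

Closest pair: (0, -17) and (-10, -10) with distance 12.2066

The closest pair is (0, -17) and (-10, -10) with Euclidean distance 12.2066. For 6 points, brute-force pairwise comparison is shown above. For large n, the divide-and-conquer algorithm (sort by x, recurse on halves, check the dividing strip) achieves O(n log n).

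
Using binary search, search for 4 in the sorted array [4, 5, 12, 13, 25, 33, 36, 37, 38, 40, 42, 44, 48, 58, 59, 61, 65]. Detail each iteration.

Binary search for 4 in [4, 5, 12, 13, 25, 33, 36, 37, 38, 40, 42, 44, 48, 58, 59, 61, 65]:

lo=0, hi=16, mid=8, arr[mid]=38 -> 38 > 4, search left half
lo=0, hi=7, mid=3, arr[mid]=13 -> 13 > 4, search left half
lo=0, hi=2, mid=1, arr[mid]=5 -> 5 > 4, search left half
lo=0, hi=0, mid=0, arr[mid]=4 -> Found target at index 0!

Binary search finds 4 at index 0 after 4 comparisons. The search repeatedly halves the search space by comparing with the middle element.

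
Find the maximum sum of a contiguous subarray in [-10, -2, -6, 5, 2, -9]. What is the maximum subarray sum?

Using Kadane's algorithm on [-10, -2, -6, 5, 2, -9]:

Scanning through the array:
Position 1 (value -2): max_ending_here = -2, max_so_far = -2
Position 2 (value -6): max_ending_here = -6, max_so_far = -2
Position 3 (value 5): max_ending_here = 5, max_so_far = 5
Position 4 (value 2): max_ending_here = 7, max_so_far = 7
Position 5 (value -9): max_ending_here = -2, max_so_far = 7

Maximum subarray: [5, 2]
Maximum sum: 7

The maximum subarray is [5, 2] with sum 7. This subarray runs from index 3 to index 4.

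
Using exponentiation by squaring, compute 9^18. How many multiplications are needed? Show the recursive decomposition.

Computing 9^18 by squaring (build up from 9^1; each line after the first costs one multiplication):

9^1 = 9
9^2 = (9^1)^2 = 9^2 = 81
9^4 = (9^2)^2 = 81^2 = 6561
9^8 = (9^4)^2 = 6561^2 = 43046721
9^9 = 9 * 9^8 = 9 * 43046721 = 387420489
9^18 = (9^9)^2 = 387420489^2 = 150094635296999121

Result: 150094635296999121
Multiplications needed: 5 (5 lines after 9^1)

9^18 = 150094635296999121. Using exponentiation by squaring, this requires 5 multiplications. The key idea: if the exponent is even, square the half-power; if odd, multiply by the base once.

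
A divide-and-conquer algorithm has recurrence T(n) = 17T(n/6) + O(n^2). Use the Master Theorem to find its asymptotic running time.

Master Theorem for T(n) = 17T(n/6) + O(n^2):

a = 17, b = 6, c = 2
log_b(a) = log_6(17) = 1.5812

Case 3: c = 2 > log_6(17) = 1.5812
T(n) = O(n^2) = O(n^2)

For T(n) = 17T(n/6) + O(n^2): log_6(17) = 1.5812. This is Case 3 of the Master Theorem (c > log_b(a), work dominated by root), giving O(n^2).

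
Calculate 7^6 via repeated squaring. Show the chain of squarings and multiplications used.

Computing 7^6 by squaring (build up from 7^1; each line after the first costs one multiplication):

7^1 = 7
7^2 = (7^1)^2 = 7^2 = 49
7^3 = 7 * 7^2 = 7 * 49 = 343
7^6 = (7^3)^2 = 343^2 = 117649

Result: 117649
Multiplications needed: 3 (3 lines after 7^1)

7^6 = 117649. Using exponentiation by squaring, this requires 3 multiplications. The key idea: if the exponent is even, square the half-power; if odd, multiply by the base once.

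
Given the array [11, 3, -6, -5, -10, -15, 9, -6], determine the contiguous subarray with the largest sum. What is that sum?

Using Kadane's algorithm on [11, 3, -6, -5, -10, -15, 9, -6]:

Scanning through the array:
Position 1 (value 3): max_ending_here = 14, max_so_far = 14
Position 2 (value -6): max_ending_here = 8, max_so_far = 14
Position 3 (value -5): max_ending_here = 3, max_so_far = 14
Position 4 (value -10): max_ending_here = -7, max_so_far = 14
Position 5 (value -15): max_ending_here = -15, max_so_far = 14
Position 6 (value 9): max_ending_here = 9, max_so_far = 14
Position 7 (value -6): max_ending_here = 3, max_so_far = 14

Maximum subarray: [11, 3]
Maximum sum: 14

The maximum subarray is [11, 3] with sum 14. This subarray runs from index 0 to index 1.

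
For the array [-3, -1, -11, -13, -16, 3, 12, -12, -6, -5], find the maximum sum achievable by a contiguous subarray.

Using Kadane's algorithm on [-3, -1, -11, -13, -16, 3, 12, -12, -6, -5]:

Scanning through the array:
Position 1 (value -1): max_ending_here = -1, max_so_far = -1
Position 2 (value -11): max_ending_here = -11, max_so_far = -1
Position 3 (value -13): max_ending_here = -13, max_so_far = -1
Position 4 (value -16): max_ending_here = -16, max_so_far = -1
Position 5 (value 3): max_ending_here = 3, max_so_far = 3
Position 6 (value 12): max_ending_here = 15, max_so_far = 15
Position 7 (value -12): max_ending_here = 3, max_so_far = 15
Position 8 (value -6): max_ending_here = -3, max_so_far = 15
Position 9 (value -5): max_ending_here = -5, max_so_far = 15

Maximum subarray: [3, 12]
Maximum sum: 15

The maximum subarray is [3, 12] with sum 15. This subarray runs from index 5 to index 6.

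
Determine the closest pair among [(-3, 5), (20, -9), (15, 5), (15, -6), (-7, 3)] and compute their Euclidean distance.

Computing all pairwise distances among 5 points:

d((-3, 5), (20, -9)) = 26.9258
d((-3, 5), (15, 5)) = 18.0
d((-3, 5), (15, -6)) = 21.095
d((-3, 5), (-7, 3)) = 4.4721 <-- minimum
d((20, -9), (15, 5)) = 14.8661
d((20, -9), (15, -6)) = 5.831
d((20, -9), (-7, 3)) = 29.5466
d((15, 5), (15, -6)) = 11.0
d((15, 5), (-7, 3)) = 22.0907
d((15, -6), (-7, 3)) = 23.7697

Closest pair: (-3, 5) and (-7, 3) with distance 4.4721

The closest pair is (-3, 5) and (-7, 3) with Euclidean distance 4.4721. For 5 points, brute-force pairwise comparison is shown above. For large n, the divide-and-conquer algorithm (sort by x, recurse on halves, check the dividing strip) achieves O(n log n).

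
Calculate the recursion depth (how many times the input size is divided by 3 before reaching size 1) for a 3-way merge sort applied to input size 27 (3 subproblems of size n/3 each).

For divide and conquer with division factor 3:

Problem sizes at each level:
Level 0: 27
Level 1: 9
Level 2: 3
Level 3: 1

The root is level 0 and the size-1 base case is level 3 (the tree spans levels 0 through 3, i.e. 4 levels counting the root), so the depth is the number of divisions: log_3(27) = 3

The recursion tree depth is log_3(27) = 3. At each level, the problem size is divided by 3, so it takes 3 divisions to reduce to a base case of size 1. The algorithm makes 3 recursive calls at each level.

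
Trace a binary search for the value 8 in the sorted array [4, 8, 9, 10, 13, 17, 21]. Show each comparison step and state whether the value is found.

Binary search for 8 in [4, 8, 9, 10, 13, 17, 21]:

lo=0, hi=6, mid=3, arr[mid]=10 -> 10 > 8, search left half
lo=0, hi=2, mid=1, arr[mid]=8 -> Found target at index 1!

Binary search finds 8 at index 1 after 2 comparisons. The search repeatedly halves the search space by comparing with the middle element.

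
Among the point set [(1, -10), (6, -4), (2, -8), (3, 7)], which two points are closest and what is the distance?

Computing all pairwise distances among 4 points:

d((1, -10), (6, -4)) = 7.8102
d((1, -10), (2, -8)) = 2.2361 <-- minimum
d((1, -10), (3, 7)) = 17.1172
d((6, -4), (2, -8)) = 5.6569
d((6, -4), (3, 7)) = 11.4018
d((2, -8), (3, 7)) = 15.0333

Closest pair: (1, -10) and (2, -8) with distance 2.2361

The closest pair is (1, -10) and (2, -8) with Euclidean distance 2.2361. For 4 points, brute-force pairwise comparison is shown above. For large n, the divide-and-conquer algorithm (sort by x, recurse on halves, check the dividing strip) achieves O(n log n).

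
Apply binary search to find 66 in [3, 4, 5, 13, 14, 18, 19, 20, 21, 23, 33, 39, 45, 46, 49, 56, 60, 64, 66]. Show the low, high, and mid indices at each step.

Binary search for 66 in [3, 4, 5, 13, 14, 18, 19, 20, 21, 23, 33, 39, 45, 46, 49, 56, 60, 64, 66]:

lo=0, hi=18, mid=9, arr[mid]=23 -> 23 < 66, search right half
lo=10, hi=18, mid=14, arr[mid]=49 -> 49 < 66, search right half
lo=15, hi=18, mid=16, arr[mid]=60 -> 60 < 66, search right half
lo=17, hi=18, mid=17, arr[mid]=64 -> 64 < 66, search right half
lo=18, hi=18, mid=18, arr[mid]=66 -> Found target at index 18!

Binary search finds 66 at index 18 after 5 comparisons. The search repeatedly halves the search space by comparing with the middle element.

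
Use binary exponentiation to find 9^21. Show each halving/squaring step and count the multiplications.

Computing 9^21 by squaring (build up from 9^1; each line after the first costs one multiplication):

9^1 = 9
9^2 = (9^1)^2 = 9^2 = 81
9^4 = (9^2)^2 = 81^2 = 6561
9^5 = 9 * 9^4 = 9 * 6561 = 59049
9^10 = (9^5)^2 = 59049^2 = 3486784401
9^20 = (9^10)^2 = 3486784401^2 = 12157665459056928801
9^21 = 9 * 9^20 = 9 * 12157665459056928801 = 109418989131512359209

Result: 109418989131512359209
Multiplications needed: 6 (6 lines after 9^1)

9^21 = 109418989131512359209. Using exponentiation by squaring, this requires 6 multiplications. The key idea: if the exponent is even, square the half-power; if odd, multiply by the base once.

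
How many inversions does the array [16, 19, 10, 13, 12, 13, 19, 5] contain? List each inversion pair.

Finding inversions in [16, 19, 10, 13, 12, 13, 19, 5]:

(0, 2): arr[0]=16 > arr[2]=10
(0, 3): arr[0]=16 > arr[3]=13
(0, 4): arr[0]=16 > arr[4]=12
(0, 5): arr[0]=16 > arr[5]=13
(0, 7): arr[0]=16 > arr[7]=5
(1, 2): arr[1]=19 > arr[2]=10
(1, 3): arr[1]=19 > arr[3]=13
(1, 4): arr[1]=19 > arr[4]=12
(1, 5): arr[1]=19 > arr[5]=13
(1, 7): arr[1]=19 > arr[7]=5
(2, 7): arr[2]=10 > arr[7]=5
(3, 4): arr[3]=13 > arr[4]=12
(3, 7): arr[3]=13 > arr[7]=5
(4, 7): arr[4]=12 > arr[7]=5
(5, 7): arr[5]=13 > arr[7]=5
(6, 7): arr[6]=19 > arr[7]=5

Total inversions: 16

The array has 16 inversion(s): (0,2), (0,3), (0,4), (0,5), (0,7), (1,2), (1,3), (1,4), (1,5), (1,7), (2,7), (3,4), (3,7), (4,7), (5,7), (6,7). Each pair (i,j) satisfies i < j and arr[i] > arr[j].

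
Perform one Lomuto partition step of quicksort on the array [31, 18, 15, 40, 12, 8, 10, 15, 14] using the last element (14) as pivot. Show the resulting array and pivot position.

Lomuto partition with pivot = 14:

Initial array: [31, 18, 15, 40, 12, 8, 10, 15, 14]

arr[0]=31 > 14: no swap
arr[1]=18 > 14: no swap
arr[2]=15 > 14: no swap
arr[3]=40 > 14: no swap
arr[4]=12 <= 14: swap with position 0, array becomes [12, 18, 15, 40, 31, 8, 10, 15, 14]
arr[5]=8 <= 14: swap with position 1, array becomes [12, 8, 15, 40, 31, 18, 10, 15, 14]
arr[6]=10 <= 14: swap with position 2, array becomes [12, 8, 10, 40, 31, 18, 15, 15, 14]
arr[7]=15 > 14: no swap

Place pivot at position 3: [12, 8, 10, 14, 31, 18, 15, 15, 40]
Pivot position: 3

After partitioning with pivot 14, the array becomes [12, 8, 10, 14, 31, 18, 15, 15, 40]. The pivot is placed at index 3. All elements to the left of the pivot are <= 14, and all elements to the right are > 14.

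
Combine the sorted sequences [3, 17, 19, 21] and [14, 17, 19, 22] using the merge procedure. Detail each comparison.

Merging process:

Compare 3 vs 14: take 3 from left. Merged: [3]
Compare 17 vs 14: take 14 from right. Merged: [3, 14]
Compare 17 vs 17: take 17 from left. Merged: [3, 14, 17]
Compare 19 vs 17: take 17 from right. Merged: [3, 14, 17, 17]
Compare 19 vs 19: take 19 from left. Merged: [3, 14, 17, 17, 19]
Compare 21 vs 19: take 19 from right. Merged: [3, 14, 17, 17, 19, 19]
Compare 21 vs 22: take 21 from left. Merged: [3, 14, 17, 17, 19, 19, 21]
Append remaining from right: [22]. Merged: [3, 14, 17, 17, 19, 19, 21, 22]

Final merged array: [3, 14, 17, 17, 19, 19, 21, 22]
Total comparisons: 7

The merged array is [3, 14, 17, 17, 19, 19, 21, 22], requiring 7 comparisons. The merge step runs in O(n) time where n is the total number of elements.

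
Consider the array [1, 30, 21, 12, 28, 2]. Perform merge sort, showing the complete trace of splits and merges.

Merge sort trace:

Split: [1, 30, 21, 12, 28, 2] -> [1, 30, 21] and [12, 28, 2]
  Split: [1, 30, 21] -> [1] and [30, 21]
    Split: [30, 21] -> [30] and [21]
    Merge: [30] + [21] -> [21, 30]
  Merge: [1] + [21, 30] -> [1, 21, 30]
  Split: [12, 28, 2] -> [12] and [28, 2]
    Split: [28, 2] -> [28] and [2]
    Merge: [28] + [2] -> [2, 28]
  Merge: [12] + [2, 28] -> [2, 12, 28]
Merge: [1, 21, 30] + [2, 12, 28] -> [1, 2, 12, 21, 28, 30]

Final sorted array: [1, 2, 12, 21, 28, 30]

The merge sort proceeds by recursively splitting the array and merging sorted halves.
After all merges, the sorted array is [1, 2, 12, 21, 28, 30].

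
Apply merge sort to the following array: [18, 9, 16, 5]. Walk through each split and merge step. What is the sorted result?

Merge sort trace:

Split: [18, 9, 16, 5] -> [18, 9] and [16, 5]
  Split: [18, 9] -> [18] and [9]
  Merge: [18] + [9] -> [9, 18]
  Split: [16, 5] -> [16] and [5]
  Merge: [16] + [5] -> [5, 16]
Merge: [9, 18] + [5, 16] -> [5, 9, 16, 18]

Final sorted array: [5, 9, 16, 18]

The merge sort proceeds by recursively splitting the array and merging sorted halves.
After all merges, the sorted array is [5, 9, 16, 18].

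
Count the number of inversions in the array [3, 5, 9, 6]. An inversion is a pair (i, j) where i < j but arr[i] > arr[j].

Finding inversions in [3, 5, 9, 6]:

(2, 3): arr[2]=9 > arr[3]=6

Total inversions: 1

The array has 1 inversion(s): (2,3). Each pair (i,j) satisfies i < j and arr[i] > arr[j].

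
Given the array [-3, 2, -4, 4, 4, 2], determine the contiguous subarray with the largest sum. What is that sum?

Using Kadane's algorithm on [-3, 2, -4, 4, 4, 2]:

Scanning through the array:
Position 1 (value 2): max_ending_here = 2, max_so_far = 2
Position 2 (value -4): max_ending_here = -2, max_so_far = 2
Position 3 (value 4): max_ending_here = 4, max_so_far = 4
Position 4 (value 4): max_ending_here = 8, max_so_far = 8
Position 5 (value 2): max_ending_here = 10, max_so_far = 10

Maximum subarray: [4, 4, 2]
Maximum sum: 10

The maximum subarray is [4, 4, 2] with sum 10. This subarray runs from index 3 to index 5.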